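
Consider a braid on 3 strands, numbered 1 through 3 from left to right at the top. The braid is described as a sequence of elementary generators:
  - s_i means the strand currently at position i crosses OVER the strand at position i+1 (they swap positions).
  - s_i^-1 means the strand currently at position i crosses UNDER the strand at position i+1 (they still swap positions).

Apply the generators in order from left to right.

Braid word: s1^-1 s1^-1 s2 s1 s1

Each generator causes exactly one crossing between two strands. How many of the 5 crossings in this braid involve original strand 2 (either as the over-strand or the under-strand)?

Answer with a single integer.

Gen 1: crossing 1x2. Involves strand 2? yes. Count so far: 1
Gen 2: crossing 2x1. Involves strand 2? yes. Count so far: 2
Gen 3: crossing 2x3. Involves strand 2? yes. Count so far: 3
Gen 4: crossing 1x3. Involves strand 2? no. Count so far: 3
Gen 5: crossing 3x1. Involves strand 2? no. Count so far: 3

Answer: 3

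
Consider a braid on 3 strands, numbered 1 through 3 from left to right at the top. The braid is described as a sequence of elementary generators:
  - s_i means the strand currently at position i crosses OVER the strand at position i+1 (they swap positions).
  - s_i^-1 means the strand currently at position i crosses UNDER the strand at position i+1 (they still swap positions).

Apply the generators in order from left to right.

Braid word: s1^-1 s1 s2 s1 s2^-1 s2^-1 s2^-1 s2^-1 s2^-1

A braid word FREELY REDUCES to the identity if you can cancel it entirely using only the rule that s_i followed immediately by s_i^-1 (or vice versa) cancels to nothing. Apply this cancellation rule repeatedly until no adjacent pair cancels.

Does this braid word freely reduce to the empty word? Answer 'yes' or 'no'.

Gen 1 (s1^-1): push. Stack: [s1^-1]
Gen 2 (s1): cancels prior s1^-1. Stack: []
Gen 3 (s2): push. Stack: [s2]
Gen 4 (s1): push. Stack: [s2 s1]
Gen 5 (s2^-1): push. Stack: [s2 s1 s2^-1]
Gen 6 (s2^-1): push. Stack: [s2 s1 s2^-1 s2^-1]
Gen 7 (s2^-1): push. Stack: [s2 s1 s2^-1 s2^-1 s2^-1]
Gen 8 (s2^-1): push. Stack: [s2 s1 s2^-1 s2^-1 s2^-1 s2^-1]
Gen 9 (s2^-1): push. Stack: [s2 s1 s2^-1 s2^-1 s2^-1 s2^-1 s2^-1]
Reduced word: s2 s1 s2^-1 s2^-1 s2^-1 s2^-1 s2^-1

Answer: no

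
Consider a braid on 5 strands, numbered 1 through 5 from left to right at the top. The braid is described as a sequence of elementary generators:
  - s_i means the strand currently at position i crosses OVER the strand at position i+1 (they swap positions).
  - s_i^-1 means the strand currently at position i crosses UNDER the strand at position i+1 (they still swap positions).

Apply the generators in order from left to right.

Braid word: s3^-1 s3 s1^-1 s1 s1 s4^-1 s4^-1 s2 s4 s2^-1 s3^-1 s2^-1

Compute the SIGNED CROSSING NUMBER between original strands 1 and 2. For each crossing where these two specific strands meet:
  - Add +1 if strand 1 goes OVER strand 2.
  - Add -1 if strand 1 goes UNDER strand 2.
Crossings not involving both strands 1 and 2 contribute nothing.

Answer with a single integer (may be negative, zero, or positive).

Gen 1: crossing 3x4. Both 1&2? no. Sum: 0
Gen 2: crossing 4x3. Both 1&2? no. Sum: 0
Gen 3: 1 under 2. Both 1&2? yes. Contrib: -1. Sum: -1
Gen 4: 2 over 1. Both 1&2? yes. Contrib: -1. Sum: -2
Gen 5: 1 over 2. Both 1&2? yes. Contrib: +1. Sum: -1
Gen 6: crossing 4x5. Both 1&2? no. Sum: -1
Gen 7: crossing 5x4. Both 1&2? no. Sum: -1
Gen 8: crossing 1x3. Both 1&2? no. Sum: -1
Gen 9: crossing 4x5. Both 1&2? no. Sum: -1
Gen 10: crossing 3x1. Both 1&2? no. Sum: -1
Gen 11: crossing 3x5. Both 1&2? no. Sum: -1
Gen 12: crossing 1x5. Both 1&2? no. Sum: -1

Answer: -1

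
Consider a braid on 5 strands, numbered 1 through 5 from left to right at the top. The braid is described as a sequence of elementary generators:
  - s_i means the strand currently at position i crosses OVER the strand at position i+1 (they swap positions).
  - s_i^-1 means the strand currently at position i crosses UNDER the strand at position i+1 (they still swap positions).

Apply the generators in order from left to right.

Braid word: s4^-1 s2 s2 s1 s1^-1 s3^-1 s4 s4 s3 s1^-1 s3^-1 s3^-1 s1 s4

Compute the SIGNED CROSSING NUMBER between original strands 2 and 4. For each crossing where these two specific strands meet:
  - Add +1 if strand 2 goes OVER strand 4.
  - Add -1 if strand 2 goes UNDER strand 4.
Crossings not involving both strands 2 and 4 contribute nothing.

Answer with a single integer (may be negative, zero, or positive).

Gen 1: crossing 4x5. Both 2&4? no. Sum: 0
Gen 2: crossing 2x3. Both 2&4? no. Sum: 0
Gen 3: crossing 3x2. Both 2&4? no. Sum: 0
Gen 4: crossing 1x2. Both 2&4? no. Sum: 0
Gen 5: crossing 2x1. Both 2&4? no. Sum: 0
Gen 6: crossing 3x5. Both 2&4? no. Sum: 0
Gen 7: crossing 3x4. Both 2&4? no. Sum: 0
Gen 8: crossing 4x3. Both 2&4? no. Sum: 0
Gen 9: crossing 5x3. Both 2&4? no. Sum: 0
Gen 10: crossing 1x2. Both 2&4? no. Sum: 0
Gen 11: crossing 3x5. Both 2&4? no. Sum: 0
Gen 12: crossing 5x3. Both 2&4? no. Sum: 0
Gen 13: crossing 2x1. Both 2&4? no. Sum: 0
Gen 14: crossing 5x4. Both 2&4? no. Sum: 0

Answer: 0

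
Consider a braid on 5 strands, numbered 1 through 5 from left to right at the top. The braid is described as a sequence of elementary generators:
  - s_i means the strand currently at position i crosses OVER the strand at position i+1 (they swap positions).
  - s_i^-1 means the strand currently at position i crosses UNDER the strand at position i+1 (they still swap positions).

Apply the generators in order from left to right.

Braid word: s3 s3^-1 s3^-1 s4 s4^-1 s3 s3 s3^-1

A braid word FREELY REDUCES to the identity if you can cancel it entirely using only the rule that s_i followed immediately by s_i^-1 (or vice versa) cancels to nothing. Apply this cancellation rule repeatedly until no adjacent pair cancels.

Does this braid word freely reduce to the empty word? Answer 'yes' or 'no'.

Answer: yes

Derivation:
Gen 1 (s3): push. Stack: [s3]
Gen 2 (s3^-1): cancels prior s3. Stack: []
Gen 3 (s3^-1): push. Stack: [s3^-1]
Gen 4 (s4): push. Stack: [s3^-1 s4]
Gen 5 (s4^-1): cancels prior s4. Stack: [s3^-1]
Gen 6 (s3): cancels prior s3^-1. Stack: []
Gen 7 (s3): push. Stack: [s3]
Gen 8 (s3^-1): cancels prior s3. Stack: []
Reduced word: (empty)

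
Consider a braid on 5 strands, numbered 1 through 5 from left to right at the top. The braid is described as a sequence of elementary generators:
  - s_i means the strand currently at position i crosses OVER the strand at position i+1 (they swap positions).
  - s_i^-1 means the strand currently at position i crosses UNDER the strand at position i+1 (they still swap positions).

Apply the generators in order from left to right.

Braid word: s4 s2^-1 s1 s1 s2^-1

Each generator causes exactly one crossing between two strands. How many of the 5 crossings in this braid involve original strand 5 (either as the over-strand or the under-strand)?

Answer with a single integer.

Gen 1: crossing 4x5. Involves strand 5? yes. Count so far: 1
Gen 2: crossing 2x3. Involves strand 5? no. Count so far: 1
Gen 3: crossing 1x3. Involves strand 5? no. Count so far: 1
Gen 4: crossing 3x1. Involves strand 5? no. Count so far: 1
Gen 5: crossing 3x2. Involves strand 5? no. Count so far: 1

Answer: 1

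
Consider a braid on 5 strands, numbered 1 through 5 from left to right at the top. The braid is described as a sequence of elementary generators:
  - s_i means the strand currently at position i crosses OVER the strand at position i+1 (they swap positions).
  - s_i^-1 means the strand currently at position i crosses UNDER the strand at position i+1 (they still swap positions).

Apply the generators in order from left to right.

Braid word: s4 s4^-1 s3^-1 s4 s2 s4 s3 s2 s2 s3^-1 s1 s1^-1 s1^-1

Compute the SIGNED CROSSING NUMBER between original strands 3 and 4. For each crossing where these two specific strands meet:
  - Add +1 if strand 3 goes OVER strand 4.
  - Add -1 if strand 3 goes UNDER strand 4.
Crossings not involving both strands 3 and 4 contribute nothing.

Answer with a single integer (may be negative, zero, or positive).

Gen 1: crossing 4x5. Both 3&4? no. Sum: 0
Gen 2: crossing 5x4. Both 3&4? no. Sum: 0
Gen 3: 3 under 4. Both 3&4? yes. Contrib: -1. Sum: -1
Gen 4: crossing 3x5. Both 3&4? no. Sum: -1
Gen 5: crossing 2x4. Both 3&4? no. Sum: -1
Gen 6: crossing 5x3. Both 3&4? no. Sum: -1
Gen 7: crossing 2x3. Both 3&4? no. Sum: -1
Gen 8: 4 over 3. Both 3&4? yes. Contrib: -1. Sum: -2
Gen 9: 3 over 4. Both 3&4? yes. Contrib: +1. Sum: -1
Gen 10: crossing 3x2. Both 3&4? no. Sum: -1
Gen 11: crossing 1x4. Both 3&4? no. Sum: -1
Gen 12: crossing 4x1. Both 3&4? no. Sum: -1
Gen 13: crossing 1x4. Both 3&4? no. Sum: -1

Answer: -1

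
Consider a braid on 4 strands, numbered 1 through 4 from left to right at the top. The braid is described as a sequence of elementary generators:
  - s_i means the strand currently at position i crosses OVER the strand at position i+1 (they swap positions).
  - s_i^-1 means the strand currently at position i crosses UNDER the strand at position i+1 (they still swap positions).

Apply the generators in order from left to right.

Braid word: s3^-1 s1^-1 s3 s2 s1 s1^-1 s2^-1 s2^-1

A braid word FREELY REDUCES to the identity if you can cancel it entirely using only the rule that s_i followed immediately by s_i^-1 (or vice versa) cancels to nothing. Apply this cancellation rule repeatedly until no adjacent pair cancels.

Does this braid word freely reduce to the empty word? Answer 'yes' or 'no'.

Gen 1 (s3^-1): push. Stack: [s3^-1]
Gen 2 (s1^-1): push. Stack: [s3^-1 s1^-1]
Gen 3 (s3): push. Stack: [s3^-1 s1^-1 s3]
Gen 4 (s2): push. Stack: [s3^-1 s1^-1 s3 s2]
Gen 5 (s1): push. Stack: [s3^-1 s1^-1 s3 s2 s1]
Gen 6 (s1^-1): cancels prior s1. Stack: [s3^-1 s1^-1 s3 s2]
Gen 7 (s2^-1): cancels prior s2. Stack: [s3^-1 s1^-1 s3]
Gen 8 (s2^-1): push. Stack: [s3^-1 s1^-1 s3 s2^-1]
Reduced word: s3^-1 s1^-1 s3 s2^-1

Answer: no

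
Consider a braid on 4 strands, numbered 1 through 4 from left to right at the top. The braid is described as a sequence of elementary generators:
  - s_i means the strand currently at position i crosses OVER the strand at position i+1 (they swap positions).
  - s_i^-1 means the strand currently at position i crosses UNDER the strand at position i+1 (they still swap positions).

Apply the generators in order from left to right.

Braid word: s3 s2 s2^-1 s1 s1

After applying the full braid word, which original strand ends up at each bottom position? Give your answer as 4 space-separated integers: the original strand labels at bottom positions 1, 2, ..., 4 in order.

Gen 1 (s3): strand 3 crosses over strand 4. Perm now: [1 2 4 3]
Gen 2 (s2): strand 2 crosses over strand 4. Perm now: [1 4 2 3]
Gen 3 (s2^-1): strand 4 crosses under strand 2. Perm now: [1 2 4 3]
Gen 4 (s1): strand 1 crosses over strand 2. Perm now: [2 1 4 3]
Gen 5 (s1): strand 2 crosses over strand 1. Perm now: [1 2 4 3]

Answer: 1 2 4 3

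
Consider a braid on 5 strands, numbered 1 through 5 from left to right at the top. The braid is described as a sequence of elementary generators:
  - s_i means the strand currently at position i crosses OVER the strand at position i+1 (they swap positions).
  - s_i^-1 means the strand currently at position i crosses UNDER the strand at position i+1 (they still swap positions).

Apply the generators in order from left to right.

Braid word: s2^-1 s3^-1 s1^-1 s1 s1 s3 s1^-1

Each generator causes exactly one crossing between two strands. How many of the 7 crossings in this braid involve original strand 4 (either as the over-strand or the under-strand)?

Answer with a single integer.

Answer: 2

Derivation:
Gen 1: crossing 2x3. Involves strand 4? no. Count so far: 0
Gen 2: crossing 2x4. Involves strand 4? yes. Count so far: 1
Gen 3: crossing 1x3. Involves strand 4? no. Count so far: 1
Gen 4: crossing 3x1. Involves strand 4? no. Count so far: 1
Gen 5: crossing 1x3. Involves strand 4? no. Count so far: 1
Gen 6: crossing 4x2. Involves strand 4? yes. Count so far: 2
Gen 7: crossing 3x1. Involves strand 4? no. Count so far: 2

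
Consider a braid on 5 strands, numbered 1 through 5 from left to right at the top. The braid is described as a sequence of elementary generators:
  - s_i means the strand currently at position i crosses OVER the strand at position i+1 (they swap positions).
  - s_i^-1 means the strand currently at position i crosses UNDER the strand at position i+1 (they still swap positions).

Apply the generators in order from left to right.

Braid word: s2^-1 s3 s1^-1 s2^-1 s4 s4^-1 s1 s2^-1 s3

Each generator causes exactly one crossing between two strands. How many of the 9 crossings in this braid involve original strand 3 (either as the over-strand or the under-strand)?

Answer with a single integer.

Gen 1: crossing 2x3. Involves strand 3? yes. Count so far: 1
Gen 2: crossing 2x4. Involves strand 3? no. Count so far: 1
Gen 3: crossing 1x3. Involves strand 3? yes. Count so far: 2
Gen 4: crossing 1x4. Involves strand 3? no. Count so far: 2
Gen 5: crossing 2x5. Involves strand 3? no. Count so far: 2
Gen 6: crossing 5x2. Involves strand 3? no. Count so far: 2
Gen 7: crossing 3x4. Involves strand 3? yes. Count so far: 3
Gen 8: crossing 3x1. Involves strand 3? yes. Count so far: 4
Gen 9: crossing 3x2. Involves strand 3? yes. Count so far: 5

Answer: 5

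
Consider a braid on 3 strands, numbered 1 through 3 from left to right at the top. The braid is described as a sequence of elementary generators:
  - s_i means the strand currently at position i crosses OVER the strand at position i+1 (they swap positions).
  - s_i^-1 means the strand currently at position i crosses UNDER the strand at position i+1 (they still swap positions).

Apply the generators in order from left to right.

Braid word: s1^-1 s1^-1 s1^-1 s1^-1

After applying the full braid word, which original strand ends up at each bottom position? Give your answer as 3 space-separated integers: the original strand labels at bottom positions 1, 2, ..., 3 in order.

Gen 1 (s1^-1): strand 1 crosses under strand 2. Perm now: [2 1 3]
Gen 2 (s1^-1): strand 2 crosses under strand 1. Perm now: [1 2 3]
Gen 3 (s1^-1): strand 1 crosses under strand 2. Perm now: [2 1 3]
Gen 4 (s1^-1): strand 2 crosses under strand 1. Perm now: [1 2 3]

Answer: 1 2 3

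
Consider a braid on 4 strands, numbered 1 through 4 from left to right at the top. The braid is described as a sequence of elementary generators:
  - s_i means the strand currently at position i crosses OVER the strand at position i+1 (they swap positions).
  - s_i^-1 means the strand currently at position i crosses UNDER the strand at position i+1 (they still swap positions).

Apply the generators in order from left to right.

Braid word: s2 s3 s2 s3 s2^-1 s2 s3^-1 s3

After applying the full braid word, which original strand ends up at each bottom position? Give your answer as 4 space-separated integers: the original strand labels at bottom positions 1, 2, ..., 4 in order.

Gen 1 (s2): strand 2 crosses over strand 3. Perm now: [1 3 2 4]
Gen 2 (s3): strand 2 crosses over strand 4. Perm now: [1 3 4 2]
Gen 3 (s2): strand 3 crosses over strand 4. Perm now: [1 4 3 2]
Gen 4 (s3): strand 3 crosses over strand 2. Perm now: [1 4 2 3]
Gen 5 (s2^-1): strand 4 crosses under strand 2. Perm now: [1 2 4 3]
Gen 6 (s2): strand 2 crosses over strand 4. Perm now: [1 4 2 3]
Gen 7 (s3^-1): strand 2 crosses under strand 3. Perm now: [1 4 3 2]
Gen 8 (s3): strand 3 crosses over strand 2. Perm now: [1 4 2 3]

Answer: 1 4 2 3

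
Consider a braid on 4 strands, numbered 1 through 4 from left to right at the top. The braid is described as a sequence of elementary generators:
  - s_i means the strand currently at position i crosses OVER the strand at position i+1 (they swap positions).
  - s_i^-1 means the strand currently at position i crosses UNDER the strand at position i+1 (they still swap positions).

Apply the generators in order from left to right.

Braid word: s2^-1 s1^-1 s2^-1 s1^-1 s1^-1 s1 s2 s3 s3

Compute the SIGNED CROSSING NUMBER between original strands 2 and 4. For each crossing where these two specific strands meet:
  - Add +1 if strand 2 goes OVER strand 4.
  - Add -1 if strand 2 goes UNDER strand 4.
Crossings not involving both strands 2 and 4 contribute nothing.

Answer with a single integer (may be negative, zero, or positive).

Gen 1: crossing 2x3. Both 2&4? no. Sum: 0
Gen 2: crossing 1x3. Both 2&4? no. Sum: 0
Gen 3: crossing 1x2. Both 2&4? no. Sum: 0
Gen 4: crossing 3x2. Both 2&4? no. Sum: 0
Gen 5: crossing 2x3. Both 2&4? no. Sum: 0
Gen 6: crossing 3x2. Both 2&4? no. Sum: 0
Gen 7: crossing 3x1. Both 2&4? no. Sum: 0
Gen 8: crossing 3x4. Both 2&4? no. Sum: 0
Gen 9: crossing 4x3. Both 2&4? no. Sum: 0

Answer: 0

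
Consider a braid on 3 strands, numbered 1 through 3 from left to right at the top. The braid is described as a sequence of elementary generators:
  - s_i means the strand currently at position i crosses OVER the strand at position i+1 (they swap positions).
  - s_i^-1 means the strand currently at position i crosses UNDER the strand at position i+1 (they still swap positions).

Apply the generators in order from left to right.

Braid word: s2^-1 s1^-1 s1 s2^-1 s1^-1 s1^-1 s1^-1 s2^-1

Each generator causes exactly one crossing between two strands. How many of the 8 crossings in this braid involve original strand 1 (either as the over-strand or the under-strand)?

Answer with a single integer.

Gen 1: crossing 2x3. Involves strand 1? no. Count so far: 0
Gen 2: crossing 1x3. Involves strand 1? yes. Count so far: 1
Gen 3: crossing 3x1. Involves strand 1? yes. Count so far: 2
Gen 4: crossing 3x2. Involves strand 1? no. Count so far: 2
Gen 5: crossing 1x2. Involves strand 1? yes. Count so far: 3
Gen 6: crossing 2x1. Involves strand 1? yes. Count so far: 4
Gen 7: crossing 1x2. Involves strand 1? yes. Count so far: 5
Gen 8: crossing 1x3. Involves strand 1? yes. Count so far: 6

Answer: 6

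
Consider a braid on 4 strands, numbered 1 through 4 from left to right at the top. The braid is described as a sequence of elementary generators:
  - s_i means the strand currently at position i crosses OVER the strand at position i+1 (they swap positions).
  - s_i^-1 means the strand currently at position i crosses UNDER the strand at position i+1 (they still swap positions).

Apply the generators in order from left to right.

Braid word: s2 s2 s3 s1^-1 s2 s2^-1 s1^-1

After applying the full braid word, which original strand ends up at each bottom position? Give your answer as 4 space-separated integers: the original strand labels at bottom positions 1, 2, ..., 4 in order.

Gen 1 (s2): strand 2 crosses over strand 3. Perm now: [1 3 2 4]
Gen 2 (s2): strand 3 crosses over strand 2. Perm now: [1 2 3 4]
Gen 3 (s3): strand 3 crosses over strand 4. Perm now: [1 2 4 3]
Gen 4 (s1^-1): strand 1 crosses under strand 2. Perm now: [2 1 4 3]
Gen 5 (s2): strand 1 crosses over strand 4. Perm now: [2 4 1 3]
Gen 6 (s2^-1): strand 4 crosses under strand 1. Perm now: [2 1 4 3]
Gen 7 (s1^-1): strand 2 crosses under strand 1. Perm now: [1 2 4 3]

Answer: 1 2 4 3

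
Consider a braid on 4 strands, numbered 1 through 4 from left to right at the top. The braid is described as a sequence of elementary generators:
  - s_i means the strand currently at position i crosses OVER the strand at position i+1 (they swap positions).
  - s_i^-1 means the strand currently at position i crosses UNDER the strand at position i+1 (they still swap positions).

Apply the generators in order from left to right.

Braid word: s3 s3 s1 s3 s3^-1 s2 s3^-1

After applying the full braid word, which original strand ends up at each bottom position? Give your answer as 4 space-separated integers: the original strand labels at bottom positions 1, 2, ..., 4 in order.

Answer: 2 3 4 1

Derivation:
Gen 1 (s3): strand 3 crosses over strand 4. Perm now: [1 2 4 3]
Gen 2 (s3): strand 4 crosses over strand 3. Perm now: [1 2 3 4]
Gen 3 (s1): strand 1 crosses over strand 2. Perm now: [2 1 3 4]
Gen 4 (s3): strand 3 crosses over strand 4. Perm now: [2 1 4 3]
Gen 5 (s3^-1): strand 4 crosses under strand 3. Perm now: [2 1 3 4]
Gen 6 (s2): strand 1 crosses over strand 3. Perm now: [2 3 1 4]
Gen 7 (s3^-1): strand 1 crosses under strand 4. Perm now: [2 3 4 1]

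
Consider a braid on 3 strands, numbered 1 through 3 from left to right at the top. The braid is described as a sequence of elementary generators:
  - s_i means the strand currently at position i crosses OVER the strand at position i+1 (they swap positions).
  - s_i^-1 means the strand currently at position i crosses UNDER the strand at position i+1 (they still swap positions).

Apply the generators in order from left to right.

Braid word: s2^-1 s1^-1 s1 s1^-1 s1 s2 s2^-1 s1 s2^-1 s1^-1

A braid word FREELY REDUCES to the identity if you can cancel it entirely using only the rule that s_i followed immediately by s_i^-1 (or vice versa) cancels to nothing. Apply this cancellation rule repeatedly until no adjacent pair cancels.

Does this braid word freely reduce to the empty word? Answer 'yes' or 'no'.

Answer: no

Derivation:
Gen 1 (s2^-1): push. Stack: [s2^-1]
Gen 2 (s1^-1): push. Stack: [s2^-1 s1^-1]
Gen 3 (s1): cancels prior s1^-1. Stack: [s2^-1]
Gen 4 (s1^-1): push. Stack: [s2^-1 s1^-1]
Gen 5 (s1): cancels prior s1^-1. Stack: [s2^-1]
Gen 6 (s2): cancels prior s2^-1. Stack: []
Gen 7 (s2^-1): push. Stack: [s2^-1]
Gen 8 (s1): push. Stack: [s2^-1 s1]
Gen 9 (s2^-1): push. Stack: [s2^-1 s1 s2^-1]
Gen 10 (s1^-1): push. Stack: [s2^-1 s1 s2^-1 s1^-1]
Reduced word: s2^-1 s1 s2^-1 s1^-1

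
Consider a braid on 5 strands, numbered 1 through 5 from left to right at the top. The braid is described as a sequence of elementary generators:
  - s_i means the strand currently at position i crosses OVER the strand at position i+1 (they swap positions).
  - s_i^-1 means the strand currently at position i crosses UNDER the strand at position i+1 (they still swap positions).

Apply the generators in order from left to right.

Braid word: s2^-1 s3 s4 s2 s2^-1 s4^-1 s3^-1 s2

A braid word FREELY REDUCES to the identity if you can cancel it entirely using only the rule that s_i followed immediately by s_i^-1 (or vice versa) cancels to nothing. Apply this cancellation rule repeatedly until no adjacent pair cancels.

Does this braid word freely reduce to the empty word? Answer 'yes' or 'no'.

Answer: yes

Derivation:
Gen 1 (s2^-1): push. Stack: [s2^-1]
Gen 2 (s3): push. Stack: [s2^-1 s3]
Gen 3 (s4): push. Stack: [s2^-1 s3 s4]
Gen 4 (s2): push. Stack: [s2^-1 s3 s4 s2]
Gen 5 (s2^-1): cancels prior s2. Stack: [s2^-1 s3 s4]
Gen 6 (s4^-1): cancels prior s4. Stack: [s2^-1 s3]
Gen 7 (s3^-1): cancels prior s3. Stack: [s2^-1]
Gen 8 (s2): cancels prior s2^-1. Stack: []
Reduced word: (empty)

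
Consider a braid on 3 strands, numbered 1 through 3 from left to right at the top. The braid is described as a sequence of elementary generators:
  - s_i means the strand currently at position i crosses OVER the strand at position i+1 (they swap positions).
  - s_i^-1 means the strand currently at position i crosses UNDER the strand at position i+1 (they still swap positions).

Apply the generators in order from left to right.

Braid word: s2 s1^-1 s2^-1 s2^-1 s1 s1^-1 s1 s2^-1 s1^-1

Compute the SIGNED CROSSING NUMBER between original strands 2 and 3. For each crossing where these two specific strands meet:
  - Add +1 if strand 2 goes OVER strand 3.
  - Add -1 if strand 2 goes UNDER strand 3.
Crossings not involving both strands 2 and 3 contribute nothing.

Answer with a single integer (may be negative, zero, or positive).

Gen 1: 2 over 3. Both 2&3? yes. Contrib: +1. Sum: 1
Gen 2: crossing 1x3. Both 2&3? no. Sum: 1
Gen 3: crossing 1x2. Both 2&3? no. Sum: 1
Gen 4: crossing 2x1. Both 2&3? no. Sum: 1
Gen 5: crossing 3x1. Both 2&3? no. Sum: 1
Gen 6: crossing 1x3. Both 2&3? no. Sum: 1
Gen 7: crossing 3x1. Both 2&3? no. Sum: 1
Gen 8: 3 under 2. Both 2&3? yes. Contrib: +1. Sum: 2
Gen 9: crossing 1x2. Both 2&3? no. Sum: 2

Answer: 2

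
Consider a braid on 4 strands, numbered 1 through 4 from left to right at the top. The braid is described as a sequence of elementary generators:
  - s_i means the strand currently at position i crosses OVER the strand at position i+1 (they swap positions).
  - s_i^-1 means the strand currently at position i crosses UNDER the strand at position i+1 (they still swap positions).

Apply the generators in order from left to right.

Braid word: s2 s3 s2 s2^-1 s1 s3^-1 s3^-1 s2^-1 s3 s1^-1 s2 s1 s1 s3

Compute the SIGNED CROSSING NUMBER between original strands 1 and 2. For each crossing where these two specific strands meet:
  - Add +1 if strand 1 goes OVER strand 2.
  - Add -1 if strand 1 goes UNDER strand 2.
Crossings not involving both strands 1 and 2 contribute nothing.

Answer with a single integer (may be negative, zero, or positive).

Gen 1: crossing 2x3. Both 1&2? no. Sum: 0
Gen 2: crossing 2x4. Both 1&2? no. Sum: 0
Gen 3: crossing 3x4. Both 1&2? no. Sum: 0
Gen 4: crossing 4x3. Both 1&2? no. Sum: 0
Gen 5: crossing 1x3. Both 1&2? no. Sum: 0
Gen 6: crossing 4x2. Both 1&2? no. Sum: 0
Gen 7: crossing 2x4. Both 1&2? no. Sum: 0
Gen 8: crossing 1x4. Both 1&2? no. Sum: 0
Gen 9: 1 over 2. Both 1&2? yes. Contrib: +1. Sum: 1
Gen 10: crossing 3x4. Both 1&2? no. Sum: 1
Gen 11: crossing 3x2. Both 1&2? no. Sum: 1
Gen 12: crossing 4x2. Both 1&2? no. Sum: 1
Gen 13: crossing 2x4. Both 1&2? no. Sum: 1
Gen 14: crossing 3x1. Both 1&2? no. Sum: 1

Answer: 1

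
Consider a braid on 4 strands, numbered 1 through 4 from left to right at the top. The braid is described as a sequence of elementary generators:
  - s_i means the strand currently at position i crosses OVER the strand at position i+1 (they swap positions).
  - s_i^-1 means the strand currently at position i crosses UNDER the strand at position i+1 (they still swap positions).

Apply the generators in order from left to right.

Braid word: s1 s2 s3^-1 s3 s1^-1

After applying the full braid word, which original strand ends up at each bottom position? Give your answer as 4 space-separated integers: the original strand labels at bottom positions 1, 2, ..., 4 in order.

Gen 1 (s1): strand 1 crosses over strand 2. Perm now: [2 1 3 4]
Gen 2 (s2): strand 1 crosses over strand 3. Perm now: [2 3 1 4]
Gen 3 (s3^-1): strand 1 crosses under strand 4. Perm now: [2 3 4 1]
Gen 4 (s3): strand 4 crosses over strand 1. Perm now: [2 3 1 4]
Gen 5 (s1^-1): strand 2 crosses under strand 3. Perm now: [3 2 1 4]

Answer: 3 2 1 4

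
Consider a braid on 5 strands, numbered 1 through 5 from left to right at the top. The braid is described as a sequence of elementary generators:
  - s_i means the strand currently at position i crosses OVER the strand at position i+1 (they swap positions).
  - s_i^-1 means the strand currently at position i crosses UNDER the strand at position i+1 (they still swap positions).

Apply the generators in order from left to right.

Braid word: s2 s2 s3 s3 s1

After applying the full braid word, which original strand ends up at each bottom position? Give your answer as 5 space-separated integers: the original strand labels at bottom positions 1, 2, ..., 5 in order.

Gen 1 (s2): strand 2 crosses over strand 3. Perm now: [1 3 2 4 5]
Gen 2 (s2): strand 3 crosses over strand 2. Perm now: [1 2 3 4 5]
Gen 3 (s3): strand 3 crosses over strand 4. Perm now: [1 2 4 3 5]
Gen 4 (s3): strand 4 crosses over strand 3. Perm now: [1 2 3 4 5]
Gen 5 (s1): strand 1 crosses over strand 2. Perm now: [2 1 3 4 5]

Answer: 2 1 3 4 5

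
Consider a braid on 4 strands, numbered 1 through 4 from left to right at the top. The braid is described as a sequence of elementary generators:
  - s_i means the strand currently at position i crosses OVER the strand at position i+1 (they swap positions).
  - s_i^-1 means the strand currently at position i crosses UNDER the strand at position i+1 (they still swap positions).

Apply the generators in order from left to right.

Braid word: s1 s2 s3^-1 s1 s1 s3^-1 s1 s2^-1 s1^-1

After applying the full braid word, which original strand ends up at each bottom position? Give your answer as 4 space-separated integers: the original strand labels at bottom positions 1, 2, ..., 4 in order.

Gen 1 (s1): strand 1 crosses over strand 2. Perm now: [2 1 3 4]
Gen 2 (s2): strand 1 crosses over strand 3. Perm now: [2 3 1 4]
Gen 3 (s3^-1): strand 1 crosses under strand 4. Perm now: [2 3 4 1]
Gen 4 (s1): strand 2 crosses over strand 3. Perm now: [3 2 4 1]
Gen 5 (s1): strand 3 crosses over strand 2. Perm now: [2 3 4 1]
Gen 6 (s3^-1): strand 4 crosses under strand 1. Perm now: [2 3 1 4]
Gen 7 (s1): strand 2 crosses over strand 3. Perm now: [3 2 1 4]
Gen 8 (s2^-1): strand 2 crosses under strand 1. Perm now: [3 1 2 4]
Gen 9 (s1^-1): strand 3 crosses under strand 1. Perm now: [1 3 2 4]

Answer: 1 3 2 4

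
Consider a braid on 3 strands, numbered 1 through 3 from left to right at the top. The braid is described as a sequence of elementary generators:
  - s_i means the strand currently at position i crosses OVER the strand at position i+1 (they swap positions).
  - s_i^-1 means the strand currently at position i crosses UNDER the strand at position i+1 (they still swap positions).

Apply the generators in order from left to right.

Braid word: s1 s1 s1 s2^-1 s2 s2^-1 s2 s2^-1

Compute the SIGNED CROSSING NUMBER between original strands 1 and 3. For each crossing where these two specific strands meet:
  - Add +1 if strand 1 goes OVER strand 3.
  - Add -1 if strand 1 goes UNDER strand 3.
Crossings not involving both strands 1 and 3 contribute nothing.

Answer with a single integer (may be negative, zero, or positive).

Answer: -5

Derivation:
Gen 1: crossing 1x2. Both 1&3? no. Sum: 0
Gen 2: crossing 2x1. Both 1&3? no. Sum: 0
Gen 3: crossing 1x2. Both 1&3? no. Sum: 0
Gen 4: 1 under 3. Both 1&3? yes. Contrib: -1. Sum: -1
Gen 5: 3 over 1. Both 1&3? yes. Contrib: -1. Sum: -2
Gen 6: 1 under 3. Both 1&3? yes. Contrib: -1. Sum: -3
Gen 7: 3 over 1. Both 1&3? yes. Contrib: -1. Sum: -4
Gen 8: 1 under 3. Both 1&3? yes. Contrib: -1. Sum: -5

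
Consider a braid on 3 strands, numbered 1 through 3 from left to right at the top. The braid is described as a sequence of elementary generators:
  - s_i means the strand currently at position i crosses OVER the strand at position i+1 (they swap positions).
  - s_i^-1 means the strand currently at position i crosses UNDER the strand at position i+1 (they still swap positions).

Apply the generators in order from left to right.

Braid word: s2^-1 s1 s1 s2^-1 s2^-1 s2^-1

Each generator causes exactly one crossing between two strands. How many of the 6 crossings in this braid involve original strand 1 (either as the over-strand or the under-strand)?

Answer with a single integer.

Answer: 2

Derivation:
Gen 1: crossing 2x3. Involves strand 1? no. Count so far: 0
Gen 2: crossing 1x3. Involves strand 1? yes. Count so far: 1
Gen 3: crossing 3x1. Involves strand 1? yes. Count so far: 2
Gen 4: crossing 3x2. Involves strand 1? no. Count so far: 2
Gen 5: crossing 2x3. Involves strand 1? no. Count so far: 2
Gen 6: crossing 3x2. Involves strand 1? no. Count so far: 2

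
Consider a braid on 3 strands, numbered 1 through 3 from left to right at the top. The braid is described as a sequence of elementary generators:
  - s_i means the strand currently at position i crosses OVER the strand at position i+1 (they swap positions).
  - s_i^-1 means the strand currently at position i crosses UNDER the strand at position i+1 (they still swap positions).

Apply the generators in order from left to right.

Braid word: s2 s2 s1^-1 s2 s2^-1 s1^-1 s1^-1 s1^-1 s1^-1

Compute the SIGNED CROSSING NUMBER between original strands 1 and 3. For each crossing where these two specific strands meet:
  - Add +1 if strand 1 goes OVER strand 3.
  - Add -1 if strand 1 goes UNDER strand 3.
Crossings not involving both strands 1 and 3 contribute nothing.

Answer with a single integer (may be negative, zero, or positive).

Gen 1: crossing 2x3. Both 1&3? no. Sum: 0
Gen 2: crossing 3x2. Both 1&3? no. Sum: 0
Gen 3: crossing 1x2. Both 1&3? no. Sum: 0
Gen 4: 1 over 3. Both 1&3? yes. Contrib: +1. Sum: 1
Gen 5: 3 under 1. Both 1&3? yes. Contrib: +1. Sum: 2
Gen 6: crossing 2x1. Both 1&3? no. Sum: 2
Gen 7: crossing 1x2. Both 1&3? no. Sum: 2
Gen 8: crossing 2x1. Both 1&3? no. Sum: 2
Gen 9: crossing 1x2. Both 1&3? no. Sum: 2

Answer: 2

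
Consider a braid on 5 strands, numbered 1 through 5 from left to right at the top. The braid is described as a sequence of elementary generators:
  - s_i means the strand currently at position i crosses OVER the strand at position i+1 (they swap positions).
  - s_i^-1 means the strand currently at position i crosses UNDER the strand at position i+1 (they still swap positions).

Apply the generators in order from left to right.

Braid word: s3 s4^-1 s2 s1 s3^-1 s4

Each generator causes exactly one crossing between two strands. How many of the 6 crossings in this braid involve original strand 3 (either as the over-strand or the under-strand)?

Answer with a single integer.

Answer: 3

Derivation:
Gen 1: crossing 3x4. Involves strand 3? yes. Count so far: 1
Gen 2: crossing 3x5. Involves strand 3? yes. Count so far: 2
Gen 3: crossing 2x4. Involves strand 3? no. Count so far: 2
Gen 4: crossing 1x4. Involves strand 3? no. Count so far: 2
Gen 5: crossing 2x5. Involves strand 3? no. Count so far: 2
Gen 6: crossing 2x3. Involves strand 3? yes. Count so far: 3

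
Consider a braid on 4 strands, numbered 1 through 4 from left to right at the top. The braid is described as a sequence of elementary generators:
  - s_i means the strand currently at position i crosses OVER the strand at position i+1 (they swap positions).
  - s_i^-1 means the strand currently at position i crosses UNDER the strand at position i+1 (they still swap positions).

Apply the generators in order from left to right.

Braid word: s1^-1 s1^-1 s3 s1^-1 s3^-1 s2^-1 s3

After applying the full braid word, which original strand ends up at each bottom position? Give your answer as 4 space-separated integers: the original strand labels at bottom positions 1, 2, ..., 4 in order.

Answer: 2 3 4 1

Derivation:
Gen 1 (s1^-1): strand 1 crosses under strand 2. Perm now: [2 1 3 4]
Gen 2 (s1^-1): strand 2 crosses under strand 1. Perm now: [1 2 3 4]
Gen 3 (s3): strand 3 crosses over strand 4. Perm now: [1 2 4 3]
Gen 4 (s1^-1): strand 1 crosses under strand 2. Perm now: [2 1 4 3]
Gen 5 (s3^-1): strand 4 crosses under strand 3. Perm now: [2 1 3 4]
Gen 6 (s2^-1): strand 1 crosses under strand 3. Perm now: [2 3 1 4]
Gen 7 (s3): strand 1 crosses over strand 4. Perm now: [2 3 4 1]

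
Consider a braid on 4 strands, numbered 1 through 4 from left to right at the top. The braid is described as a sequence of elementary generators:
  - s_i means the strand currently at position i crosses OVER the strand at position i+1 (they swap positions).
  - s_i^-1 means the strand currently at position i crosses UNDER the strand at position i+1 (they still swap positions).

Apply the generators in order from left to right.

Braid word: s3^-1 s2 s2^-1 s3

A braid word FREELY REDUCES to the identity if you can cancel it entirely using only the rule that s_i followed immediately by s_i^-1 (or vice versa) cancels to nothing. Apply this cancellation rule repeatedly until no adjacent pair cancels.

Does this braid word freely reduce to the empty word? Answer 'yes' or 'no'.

Answer: yes

Derivation:
Gen 1 (s3^-1): push. Stack: [s3^-1]
Gen 2 (s2): push. Stack: [s3^-1 s2]
Gen 3 (s2^-1): cancels prior s2. Stack: [s3^-1]
Gen 4 (s3): cancels prior s3^-1. Stack: []
Reduced word: (empty)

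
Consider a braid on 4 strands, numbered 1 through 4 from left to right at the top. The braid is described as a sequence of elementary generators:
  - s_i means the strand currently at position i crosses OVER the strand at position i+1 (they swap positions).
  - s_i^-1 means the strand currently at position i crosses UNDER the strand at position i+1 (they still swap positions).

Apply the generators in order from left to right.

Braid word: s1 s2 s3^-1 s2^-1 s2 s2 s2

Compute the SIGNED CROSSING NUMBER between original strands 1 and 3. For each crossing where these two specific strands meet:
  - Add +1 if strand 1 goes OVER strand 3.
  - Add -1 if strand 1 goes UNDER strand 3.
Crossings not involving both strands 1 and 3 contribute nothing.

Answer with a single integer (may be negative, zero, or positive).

Answer: 1

Derivation:
Gen 1: crossing 1x2. Both 1&3? no. Sum: 0
Gen 2: 1 over 3. Both 1&3? yes. Contrib: +1. Sum: 1
Gen 3: crossing 1x4. Both 1&3? no. Sum: 1
Gen 4: crossing 3x4. Both 1&3? no. Sum: 1
Gen 5: crossing 4x3. Both 1&3? no. Sum: 1
Gen 6: crossing 3x4. Both 1&3? no. Sum: 1
Gen 7: crossing 4x3. Both 1&3? no. Sum: 1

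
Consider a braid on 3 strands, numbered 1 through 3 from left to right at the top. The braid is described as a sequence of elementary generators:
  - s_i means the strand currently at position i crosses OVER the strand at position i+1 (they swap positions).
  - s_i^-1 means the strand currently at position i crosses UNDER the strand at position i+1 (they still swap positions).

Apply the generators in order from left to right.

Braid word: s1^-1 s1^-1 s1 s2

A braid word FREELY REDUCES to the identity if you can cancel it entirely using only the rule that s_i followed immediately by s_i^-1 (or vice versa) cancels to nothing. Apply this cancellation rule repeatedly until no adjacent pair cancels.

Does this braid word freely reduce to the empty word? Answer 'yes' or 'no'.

Gen 1 (s1^-1): push. Stack: [s1^-1]
Gen 2 (s1^-1): push. Stack: [s1^-1 s1^-1]
Gen 3 (s1): cancels prior s1^-1. Stack: [s1^-1]
Gen 4 (s2): push. Stack: [s1^-1 s2]
Reduced word: s1^-1 s2

Answer: no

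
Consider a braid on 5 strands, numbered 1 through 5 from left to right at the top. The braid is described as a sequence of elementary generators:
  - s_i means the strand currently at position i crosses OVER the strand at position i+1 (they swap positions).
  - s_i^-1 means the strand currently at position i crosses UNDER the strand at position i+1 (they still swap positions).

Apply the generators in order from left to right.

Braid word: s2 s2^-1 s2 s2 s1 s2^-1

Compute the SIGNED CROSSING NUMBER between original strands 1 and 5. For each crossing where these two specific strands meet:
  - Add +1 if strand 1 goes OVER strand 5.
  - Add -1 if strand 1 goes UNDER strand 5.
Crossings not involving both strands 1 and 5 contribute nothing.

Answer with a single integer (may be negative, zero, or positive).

Gen 1: crossing 2x3. Both 1&5? no. Sum: 0
Gen 2: crossing 3x2. Both 1&5? no. Sum: 0
Gen 3: crossing 2x3. Both 1&5? no. Sum: 0
Gen 4: crossing 3x2. Both 1&5? no. Sum: 0
Gen 5: crossing 1x2. Both 1&5? no. Sum: 0
Gen 6: crossing 1x3. Both 1&5? no. Sum: 0

Answer: 0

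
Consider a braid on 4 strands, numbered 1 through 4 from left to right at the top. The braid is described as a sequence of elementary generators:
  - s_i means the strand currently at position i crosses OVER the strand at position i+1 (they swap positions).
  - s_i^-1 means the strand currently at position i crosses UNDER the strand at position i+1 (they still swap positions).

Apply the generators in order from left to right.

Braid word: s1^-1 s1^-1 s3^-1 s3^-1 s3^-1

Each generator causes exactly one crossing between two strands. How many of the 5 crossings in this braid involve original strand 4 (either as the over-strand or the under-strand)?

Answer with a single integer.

Gen 1: crossing 1x2. Involves strand 4? no. Count so far: 0
Gen 2: crossing 2x1. Involves strand 4? no. Count so far: 0
Gen 3: crossing 3x4. Involves strand 4? yes. Count so far: 1
Gen 4: crossing 4x3. Involves strand 4? yes. Count so far: 2
Gen 5: crossing 3x4. Involves strand 4? yes. Count so far: 3

Answer: 3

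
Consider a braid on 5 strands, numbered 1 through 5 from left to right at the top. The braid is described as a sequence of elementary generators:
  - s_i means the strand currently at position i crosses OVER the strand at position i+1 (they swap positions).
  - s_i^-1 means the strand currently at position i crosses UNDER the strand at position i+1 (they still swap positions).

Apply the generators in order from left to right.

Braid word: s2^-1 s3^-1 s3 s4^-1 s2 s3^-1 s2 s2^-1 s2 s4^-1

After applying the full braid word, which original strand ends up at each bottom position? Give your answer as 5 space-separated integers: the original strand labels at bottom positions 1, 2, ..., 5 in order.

Gen 1 (s2^-1): strand 2 crosses under strand 3. Perm now: [1 3 2 4 5]
Gen 2 (s3^-1): strand 2 crosses under strand 4. Perm now: [1 3 4 2 5]
Gen 3 (s3): strand 4 crosses over strand 2. Perm now: [1 3 2 4 5]
Gen 4 (s4^-1): strand 4 crosses under strand 5. Perm now: [1 3 2 5 4]
Gen 5 (s2): strand 3 crosses over strand 2. Perm now: [1 2 3 5 4]
Gen 6 (s3^-1): strand 3 crosses under strand 5. Perm now: [1 2 5 3 4]
Gen 7 (s2): strand 2 crosses over strand 5. Perm now: [1 5 2 3 4]
Gen 8 (s2^-1): strand 5 crosses under strand 2. Perm now: [1 2 5 3 4]
Gen 9 (s2): strand 2 crosses over strand 5. Perm now: [1 5 2 3 4]
Gen 10 (s4^-1): strand 3 crosses under strand 4. Perm now: [1 5 2 4 3]

Answer: 1 5 2 4 3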